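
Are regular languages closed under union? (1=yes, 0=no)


Regular languages are closed under:
- Union (DFA product construction)
- Intersection (DFA product construction)
- Complement (swap accept/reject states)
- Concatenation (NFA construction)
- Kleene star (NFA construction)
union is in this list
Therefore: closed

1


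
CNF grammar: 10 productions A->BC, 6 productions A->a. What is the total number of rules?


CNF allows two rule forms:
  A -> BC (binary): 10 rules
  A -> a (terminal): 6 rules
Total = 10 + 6 = 16

16


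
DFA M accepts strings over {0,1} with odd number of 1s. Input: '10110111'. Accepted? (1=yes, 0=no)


DFA has 2 states: q_even (start, accept=no) and q_odd
Processing string '10110111' character by character:
  Position 0: read '1', 1-count=1 -> q_odd
  Position 1: read '0', 1-count=1 -> q_odd (no change)
  Position 2: read '1', 1-count=2 -> q_even
  Position 3: read '1', 1-count=3 -> q_odd
  Position 4: read '0', 1-count=3 -> q_odd (no change)
  Position 5: read '1', 1-count=4 -> q_even
  Position 6: read '1', 1-count=5 -> q_odd
  Position 7: read '1', 1-count=6 -> q_even
Final state: q_even, total 1s = 6 (even); the DFA requires an odd count -> reject

0


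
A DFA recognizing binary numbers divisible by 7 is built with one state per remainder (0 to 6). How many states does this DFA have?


Divisibility by 7 is tracked via the remainder mod 7: 0, 1, ..., 6
The construction assigns one state to each remainder
Number of remainders = 7

7


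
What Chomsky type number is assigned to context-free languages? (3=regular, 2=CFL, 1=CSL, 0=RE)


Chomsky hierarchy levels:
  Type 3: Regular (DFA/NFA/regex)
  Type 2: Context-free (PDA)
  Type 1: Context-sensitive
  Type 0: Recursively enumerable (TM)
'context-free' corresponds to Type 2

2


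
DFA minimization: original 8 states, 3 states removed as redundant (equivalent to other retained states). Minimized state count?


Original DFA: 8 states
Redundant states removed: 3
Minimized states = original - removed
= 8 - 3
= 5

5


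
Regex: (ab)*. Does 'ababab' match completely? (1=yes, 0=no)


Pattern: (ab)*
String: 'ababab'
Pattern requires: zero or more repetitions of 'ab'
Pairs: ['ab', 'ab', 'ab']
All pairs are 'ab'? Yes
Result: 1

1


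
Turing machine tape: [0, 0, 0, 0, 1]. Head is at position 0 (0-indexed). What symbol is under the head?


Tape: [0, 0, 0, 0, 1]
Positions: 0 1 2 3 4
Values:    0 0 0 0 1
Head at position 0
tape[0] = 0

0


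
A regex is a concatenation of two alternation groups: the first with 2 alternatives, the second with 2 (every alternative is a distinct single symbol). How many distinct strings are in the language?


First group: 2 alternatives
Second group: 2 alternatives
Concatenation: each choice from group 1 pairs with each from group 2
Total = 2 x 2 = 4

4


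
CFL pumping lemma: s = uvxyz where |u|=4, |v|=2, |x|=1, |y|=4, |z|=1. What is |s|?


|s| = |u| + |v| + |x| + |y| + |z|
= 4 + 2 + 1 + 4 + 1
= 6 + 1 + 5
= 7 + 5
= 12

12


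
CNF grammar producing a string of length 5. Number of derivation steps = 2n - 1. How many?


Chomsky Normal Form derivation:
String length n = 5
Each step either:
  - Splits a nonterminal into two (n-1 such steps)
  - Converts a nonterminal to terminal (n such steps)
Total = (n-1) + n = 2n - 1
= 2(5) - 1
= 10 - 1
= 9

9


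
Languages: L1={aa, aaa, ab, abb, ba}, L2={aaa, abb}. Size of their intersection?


L1 = {aa, aaa, ab, abb, ba}
L2 = {aaa, abb}
Checking each string in L1 against L2:
  'aa': in L2? No
  'aaa': in L2? Yes
  'ab': in L2? No
  'abb': in L2? Yes
  'ba': in L2? No
Intersection = {aaa, abb}
|L1 ∩ L2| = 2

2


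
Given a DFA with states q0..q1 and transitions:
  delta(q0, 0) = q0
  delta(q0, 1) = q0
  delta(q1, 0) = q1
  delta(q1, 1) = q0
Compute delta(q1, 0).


Looking up transition function:
delta(q1, 0) in the table
Row: q1, Column: 0
Result: q1

q1


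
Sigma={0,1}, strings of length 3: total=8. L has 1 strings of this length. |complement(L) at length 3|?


Alphabet: {0,1}
String length: 3
Total strings of length 3 = 2^3 = 8
Strings in L = 1
Complement = total - |L|
= 8 - 1
= 7

7


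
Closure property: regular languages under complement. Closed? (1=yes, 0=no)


Regular languages are closed under:
- Union (DFA product construction)
- Intersection (DFA product construction)
- Complement (swap accept/reject states)
- Concatenation (NFA construction)
- Kleene star (NFA construction)
complement is in this list
Therefore: closed

1


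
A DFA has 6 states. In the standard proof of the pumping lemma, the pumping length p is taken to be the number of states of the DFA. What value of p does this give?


Pumping lemma for regular languages (standard proof):
Take p = |Q|, the number of DFA states.
Any string of length >= |Q| passes through |Q|+1 states while reading its first |Q| symbols,
so by pigeonhole some state repeats, giving the loop that can be pumped.
Here |Q| = 6
Therefore the proof uses p = 6

6


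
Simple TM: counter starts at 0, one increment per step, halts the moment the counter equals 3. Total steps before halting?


Counter starts at 0. Counting sequence:
  Step 1: counter = 1
  Step 2: counter = 2
  Step 3: counter = 3
Counter reached 3 -> halt
Total steps = 3

3


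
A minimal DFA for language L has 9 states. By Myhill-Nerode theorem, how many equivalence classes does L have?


Myhill-Nerode theorem:
Number of equivalence classes = number of states in minimal DFA
Minimal DFA states = 9
Therefore equivalence classes = 9

9


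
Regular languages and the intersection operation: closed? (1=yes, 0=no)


Regular languages are closed under all standard operations:
- Union: Yes (product construction)
- Intersection: Yes (product construction)
- Complement: Yes (swap accept/reject)
- Concatenation: Yes (NFA construction)
Operation: intersection -> Closed

1


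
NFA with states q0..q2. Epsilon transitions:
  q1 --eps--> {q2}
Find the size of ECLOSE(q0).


Starting from q0
Initialize closure = {q0}
q0 has no outgoing epsilon transitions -> nothing to add
Final closure: {q0}
Size = 1

1


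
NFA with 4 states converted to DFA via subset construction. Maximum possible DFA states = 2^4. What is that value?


NFA has 4 states
Subset construction: each DFA state = subset of NFA states
Maximum subsets = 2^4
2^4 = 16

16


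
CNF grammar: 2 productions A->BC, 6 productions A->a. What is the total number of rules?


CNF allows two rule forms:
  A -> BC (binary): 2 rules
  A -> a (terminal): 6 rules
Total = 2 + 6 = 8

8


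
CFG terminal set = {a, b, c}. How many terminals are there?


Terminal symbols: a, b, c
Counting each: a (#1), b (#2), c (#3)
Total = 3

3


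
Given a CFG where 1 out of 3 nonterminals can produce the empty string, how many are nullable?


Nonterminals: {S, A, B}
A nonterminal is nullable if it can derive epsilon
Counting nullable nonterminals: 1
Total nullable = 1

1


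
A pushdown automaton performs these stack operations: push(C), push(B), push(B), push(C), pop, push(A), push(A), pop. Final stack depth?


Tracing stack operations:
  push(C) -> stack = [C], depth=1
  push(B) -> stack = [C,B], depth=2
  push(B) -> stack = [C,B,B], depth=3
  push(C) -> stack = [C,B,B,C], depth=4
  pop -> removed C, stack = [C,B,B], depth=3
  push(A) -> stack = [C,B,B,A], depth=4
  push(A) -> stack = [C,B,B,A,A], depth=5
  pop -> removed A, stack = [C,B,B,A], depth=4
Final depth = 4

4


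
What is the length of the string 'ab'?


String: 'ab'
Counting characters:
  'a' appears 1 time(s)
  'b' appears 1 time(s)
Total length = 1 + 1 = 2

2


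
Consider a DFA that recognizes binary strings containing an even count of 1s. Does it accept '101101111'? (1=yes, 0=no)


DFA has 2 states: q_even (start, accept=yes) and q_odd
Processing string '101101111' character by character:
  Position 0: read '1', 1-count=1 -> q_odd
  Position 1: read '0', 1-count=1 -> q_odd (no change)
  Position 2: read '1', 1-count=2 -> q_even
  Position 3: read '1', 1-count=3 -> q_odd
  Position 4: read '0', 1-count=3 -> q_odd (no change)
  Position 5: read '1', 1-count=4 -> q_even
  Position 6: read '1', 1-count=5 -> q_odd
  Position 7: read '1', 1-count=6 -> q_even
  Position 8: read '1', 1-count=7 -> q_odd
Final state: q_odd, total 1s = 7 (odd); the DFA requires an even count -> reject

0


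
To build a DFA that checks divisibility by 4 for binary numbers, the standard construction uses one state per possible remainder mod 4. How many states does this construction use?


Divisibility by 4 is tracked via the remainder mod 4: 0, 1, ..., 3
The construction assigns one state to each remainder
Number of remainders = 4

4


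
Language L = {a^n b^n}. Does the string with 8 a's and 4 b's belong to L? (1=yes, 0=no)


Language requires equal numbers of a's and b's
PDA pushes for each 'a', pops for each 'b'
Number of a's = 8
Number of b's = 4
8 != 4 -> Reject

0


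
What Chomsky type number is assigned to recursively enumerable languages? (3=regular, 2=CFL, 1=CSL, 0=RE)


Chomsky hierarchy levels:
  Type 3: Regular (DFA/NFA/regex)
  Type 2: Context-free (PDA)
  Type 1: Context-sensitive
  Type 0: Recursively enumerable (TM)
'recursively enumerable' corresponds to Type 0

0


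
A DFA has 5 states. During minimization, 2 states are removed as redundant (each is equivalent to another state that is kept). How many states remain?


Original DFA: 5 states
Redundant states removed: 2
Minimized states = original - removed
= 5 - 2
= 3

3


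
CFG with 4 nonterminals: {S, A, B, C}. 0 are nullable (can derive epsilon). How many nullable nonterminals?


Nonterminals: {S, A, B, C}
A nonterminal is nullable if it can derive epsilon
Counting nullable nonterminals: 0
Total nullable = 0

0


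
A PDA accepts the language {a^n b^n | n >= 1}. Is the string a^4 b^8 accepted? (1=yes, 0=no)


Language requires equal numbers of a's and b's
PDA pushes for each 'a', pops for each 'b'
Number of a's = 4
Number of b's = 8
4 != 8 -> Reject

0


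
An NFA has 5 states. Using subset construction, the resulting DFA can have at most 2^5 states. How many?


NFA has 5 states
Subset construction: each DFA state = subset of NFA states
Maximum subsets = 2^5
2^5 = 32

32


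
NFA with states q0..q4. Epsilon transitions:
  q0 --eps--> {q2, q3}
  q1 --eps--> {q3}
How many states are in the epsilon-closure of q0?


Starting from q0
Initialize closure = {q0}
Follow epsilon from q0 -> add q2
Follow epsilon from q0 -> add q3
Final closure: {q0, q2, q3}
Size = 3

3


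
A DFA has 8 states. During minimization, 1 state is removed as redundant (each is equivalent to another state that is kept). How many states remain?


Original DFA: 8 states
Redundant states removed: 1
Minimized states = original - removed
= 8 - 1
= 7

7


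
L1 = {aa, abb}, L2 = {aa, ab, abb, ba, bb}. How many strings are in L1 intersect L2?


L1 = {aa, abb}
L2 = {aa, ab, abb, ba, bb}
Checking each string in L1 against L2:
  'aa': in L2? Yes
  'abb': in L2? Yes
Intersection = {aa, abb}
|L1 ∩ L2| = 2

2


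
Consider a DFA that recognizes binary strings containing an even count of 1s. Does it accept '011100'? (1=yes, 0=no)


DFA has 2 states: q_even (start, accept=yes) and q_odd
Processing string '011100' character by character:
  Position 0: read '0', 1-count=0 -> q_even (no change)
  Position 1: read '1', 1-count=1 -> q_odd
  Position 2: read '1', 1-count=2 -> q_even
  Position 3: read '1', 1-count=3 -> q_odd
  Position 4: read '0', 1-count=3 -> q_odd (no change)
  Position 5: read '0', 1-count=3 -> q_odd (no change)
Final state: q_odd, total 1s = 3 (odd); the DFA requires an even count -> reject

0


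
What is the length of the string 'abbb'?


String: 'abbb'
Counting characters:
  'a' appears 1 time(s)
  'b' appears 3 time(s)
Total length = 1 + 3 = 4

4


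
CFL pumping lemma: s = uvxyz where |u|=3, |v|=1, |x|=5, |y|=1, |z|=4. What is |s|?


|s| = |u| + |v| + |x| + |y| + |z|
= 3 + 1 + 5 + 1 + 4
= 4 + 5 + 5
= 9 + 5
= 14

14


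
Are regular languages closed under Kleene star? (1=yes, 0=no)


Regular languages are closed under:
- Union (DFA product construction)
- Intersection (DFA product construction)
- Complement (swap accept/reject states)
- Concatenation (NFA construction)
- Kleene star (NFA construction)
Kleene star is in this list
Therefore: closed

1


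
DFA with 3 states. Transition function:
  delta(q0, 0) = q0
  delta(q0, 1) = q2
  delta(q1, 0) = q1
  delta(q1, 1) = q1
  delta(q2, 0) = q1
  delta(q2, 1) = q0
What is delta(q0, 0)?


Looking up transition function:
delta(q0, 0) in the table
Row: q0, Column: 0
Result: q0

q0


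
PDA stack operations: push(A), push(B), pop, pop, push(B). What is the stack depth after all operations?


Tracing stack operations:
  push(A) -> stack = [A], depth=1
  push(B) -> stack = [A,B], depth=2
  pop -> removed B, stack = [A], depth=1
  pop -> removed A, stack = [], depth=0
  push(B) -> stack = [B], depth=1
Final depth = 1

1


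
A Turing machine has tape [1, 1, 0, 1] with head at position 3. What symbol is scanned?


Tape: [1, 1, 0, 1]
Positions: 0 1 2 3
Values:    1 1 0 1
Head at position 3
tape[3] = 1

1


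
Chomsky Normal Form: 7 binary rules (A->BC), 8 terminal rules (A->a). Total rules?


CNF allows two rule forms:
  A -> BC (binary): 7 rules
  A -> a (terminal): 8 rules
Total = 7 + 8 = 15

15


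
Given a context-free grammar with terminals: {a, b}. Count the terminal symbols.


Terminal symbols: a, b
Counting each: a (#1), b (#2)
Total = 2

2


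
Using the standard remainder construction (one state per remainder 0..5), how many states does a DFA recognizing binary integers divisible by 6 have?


Divisibility by 6 is tracked via the remainder mod 6: 0, 1, ..., 5
The construction assigns one state to each remainder
Number of remainders = 6

6


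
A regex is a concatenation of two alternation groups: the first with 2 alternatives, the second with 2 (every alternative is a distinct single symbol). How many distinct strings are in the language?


First group: 2 alternatives
Second group: 2 alternatives
Concatenation: each choice from group 1 pairs with each from group 2
Total = 2 x 2 = 4

4


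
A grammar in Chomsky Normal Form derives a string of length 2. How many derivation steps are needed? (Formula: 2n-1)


Chomsky Normal Form derivation:
String length n = 2
Each step either:
  - Splits a nonterminal into two (n-1 such steps)
  - Converts a nonterminal to terminal (n such steps)
Total = (n-1) + n = 2n - 1
= 2(2) - 1
= 4 - 1
= 3

3


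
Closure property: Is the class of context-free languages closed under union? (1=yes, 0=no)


CFL closure properties:
  Closed under: union, concatenation, Kleene star
  NOT closed under: intersection, complement
Operation 'union' is in closed list -> Yes (closed)

1


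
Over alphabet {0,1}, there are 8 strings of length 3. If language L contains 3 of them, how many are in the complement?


Alphabet: {0,1}
String length: 3
Total strings of length 3 = 2^3 = 8
Strings in L = 3
Complement = total - |L|
= 8 - 3
= 5

5


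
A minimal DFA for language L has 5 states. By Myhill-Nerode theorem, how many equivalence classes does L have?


Myhill-Nerode theorem:
Number of equivalence classes = number of states in minimal DFA
Minimal DFA states = 5
Therefore equivalence classes = 5

5


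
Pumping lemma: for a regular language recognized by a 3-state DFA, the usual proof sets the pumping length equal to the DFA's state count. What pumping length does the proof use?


Pumping lemma for regular languages (standard proof):
Take p = |Q|, the number of DFA states.
Any string of length >= |Q| passes through |Q|+1 states while reading its first |Q| symbols,
so by pigeonhole some state repeats, giving the loop that can be pumped.
Here |Q| = 3
Therefore the proof uses p = 3

3


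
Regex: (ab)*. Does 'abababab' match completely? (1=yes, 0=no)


Pattern: (ab)*
String: 'abababab'
Pattern requires: zero or more repetitions of 'ab'
Pairs: ['ab', 'ab', 'ab', 'ab']
All pairs are 'ab'? Yes
Result: 1

1


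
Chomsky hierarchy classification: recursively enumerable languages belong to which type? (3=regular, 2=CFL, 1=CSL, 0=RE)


Chomsky hierarchy levels:
  Type 3: Regular (DFA/NFA/regex)
  Type 2: Context-free (PDA)
  Type 1: Context-sensitive
  Type 0: Recursively enumerable (TM)
'recursively enumerable' corresponds to Type 0

0


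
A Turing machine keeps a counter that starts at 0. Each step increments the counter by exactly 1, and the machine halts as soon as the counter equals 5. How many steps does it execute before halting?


Counter starts at 0. Counting sequence:
  Step 1: counter = 1
  Step 2: counter = 2
  Step 3: counter = 3
  Step 4: counter = 4
  Step 5: counter = 5
Counter reached 5 -> halt
Total steps = 5

5


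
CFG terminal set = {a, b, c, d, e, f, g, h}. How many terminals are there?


Terminal symbols: a, b, c, d, e, f, g, h
Counting each: a (#1), b (#2), c (#3), d (#4), e (#5), f (#6), g (#7), h (#8)
Total = 8

8


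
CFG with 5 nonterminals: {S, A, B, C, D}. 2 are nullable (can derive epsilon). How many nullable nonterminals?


Nonterminals: {S, A, B, C, D}
A nonterminal is nullable if it can derive epsilon
Counting nullable nonterminals: 2
Total nullable = 2

2


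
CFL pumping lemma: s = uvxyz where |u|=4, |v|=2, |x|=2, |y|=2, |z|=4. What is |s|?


|s| = |u| + |v| + |x| + |y| + |z|
= 4 + 2 + 2 + 2 + 4
= 6 + 2 + 6
= 8 + 6
= 14

14


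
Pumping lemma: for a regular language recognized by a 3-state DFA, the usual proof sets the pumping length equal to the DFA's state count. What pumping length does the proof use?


Pumping lemma for regular languages (standard proof):
Take p = |Q|, the number of DFA states.
Any string of length >= |Q| passes through |Q|+1 states while reading its first |Q| symbols,
so by pigeonhole some state repeats, giving the loop that can be pumped.
Here |Q| = 3
Therefore the proof uses p = 3

3


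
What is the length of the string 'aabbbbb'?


String: 'aabbbbb'
Counting characters:
  'a' appears 2 time(s)
  'b' appears 5 time(s)
Total length = 2 + 5 = 7

7


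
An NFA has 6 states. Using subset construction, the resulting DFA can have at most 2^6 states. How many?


NFA has 6 states
Subset construction: each DFA state = subset of NFA states
Maximum subsets = 2^6
2^6 = 64

64


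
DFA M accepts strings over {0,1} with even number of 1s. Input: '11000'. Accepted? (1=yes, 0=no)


DFA has 2 states: q_even (start, accept=yes) and q_odd
Processing string '11000' character by character:
  Position 0: read '1', 1-count=1 -> q_odd
  Position 1: read '1', 1-count=2 -> q_even
  Position 2: read '0', 1-count=2 -> q_even (no change)
  Position 3: read '0', 1-count=2 -> q_even (no change)
  Position 4: read '0', 1-count=2 -> q_even (no change)
Final state: q_even, total 1s = 2 (even); the DFA requires an even count -> accept

1


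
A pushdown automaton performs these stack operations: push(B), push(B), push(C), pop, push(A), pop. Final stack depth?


Tracing stack operations:
  push(B) -> stack = [B], depth=1
  push(B) -> stack = [B,B], depth=2
  push(C) -> stack = [B,B,C], depth=3
  pop -> removed C, stack = [B,B], depth=2
  push(A) -> stack = [B,B,A], depth=3
  pop -> removed A, stack = [B,B], depth=2
Final depth = 2

2


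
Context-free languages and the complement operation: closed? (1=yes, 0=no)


CFL closure properties:
  Closed under: union, concatenation, Kleene star
  NOT closed under: intersection, complement
Operation 'complement' is in not-closed list -> No (not closed)

0


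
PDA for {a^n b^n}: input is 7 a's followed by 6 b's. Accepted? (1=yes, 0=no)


Language requires equal numbers of a's and b's
PDA pushes for each 'a', pops for each 'b'
Number of a's = 7
Number of b's = 6
7 != 6 -> Reject

0


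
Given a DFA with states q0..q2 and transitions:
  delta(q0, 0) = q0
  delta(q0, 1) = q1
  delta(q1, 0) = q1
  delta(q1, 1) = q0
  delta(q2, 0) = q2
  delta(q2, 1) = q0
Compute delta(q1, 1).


Looking up transition function:
delta(q1, 1) in the table
Row: q1, Column: 1
Result: q0

q0


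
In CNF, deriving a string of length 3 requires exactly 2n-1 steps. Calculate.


Chomsky Normal Form derivation:
String length n = 3
Each step either:
  - Splits a nonterminal into two (n-1 such steps)
  - Converts a nonterminal to terminal (n such steps)
Total = (n-1) + n = 2n - 1
= 2(3) - 1
= 6 - 1
= 5

5


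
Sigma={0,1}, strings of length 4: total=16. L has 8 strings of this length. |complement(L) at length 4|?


Alphabet: {0,1}
String length: 4
Total strings of length 4 = 2^4 = 16
Strings in L = 8
Complement = total - |L|
= 16 - 8
= 8

8


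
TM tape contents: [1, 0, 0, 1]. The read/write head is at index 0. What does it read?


Tape: [1, 0, 0, 1]
Positions: 0 1 2 3
Values:    1 0 0 1
Head at position 0
tape[0] = 1

1


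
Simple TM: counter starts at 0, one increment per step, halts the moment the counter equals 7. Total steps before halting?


Counter starts at 0. Counting sequence:
  Step 1: counter = 1
  Step 2: counter = 2
  Step 3: counter = 3
  Step 4: counter = 4
  Step 5: counter = 5
  Step 6: counter = 6
  Step 7: counter = 7
Counter reached 7 -> halt
Total steps = 7

7


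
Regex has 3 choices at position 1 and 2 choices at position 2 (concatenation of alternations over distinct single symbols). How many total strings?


First group: 3 alternatives
Second group: 2 alternatives
Concatenation: each choice from group 1 pairs with each from group 2
Total = 3 x 2 = 6

6


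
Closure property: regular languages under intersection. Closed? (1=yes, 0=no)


Regular languages are closed under:
- Union (DFA product construction)
- Intersection (DFA product construction)
- Complement (swap accept/reject states)
- Concatenation (NFA construction)
- Kleene star (NFA construction)
intersection is in this list
Therefore: closed

1


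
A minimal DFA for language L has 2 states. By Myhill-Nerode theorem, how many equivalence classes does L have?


Myhill-Nerode theorem:
Number of equivalence classes = number of states in minimal DFA
Minimal DFA states = 2
Therefore equivalence classes = 2

2


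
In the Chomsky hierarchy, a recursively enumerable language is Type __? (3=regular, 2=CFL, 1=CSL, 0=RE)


Chomsky hierarchy levels:
  Type 3: Regular (DFA/NFA/regex)
  Type 2: Context-free (PDA)
  Type 1: Context-sensitive
  Type 0: Recursively enumerable (TM)
'recursively enumerable' corresponds to Type 0

0


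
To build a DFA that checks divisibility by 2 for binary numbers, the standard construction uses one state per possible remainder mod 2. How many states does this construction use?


Divisibility by 2 is tracked via the remainder mod 2: 0, 1, ..., 1
The construction assigns one state to each remainder
Number of remainders = 2

2


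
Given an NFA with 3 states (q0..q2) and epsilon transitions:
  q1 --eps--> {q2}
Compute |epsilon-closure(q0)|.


Starting from q0
Initialize closure = {q0}
q0 has no outgoing epsilon transitions -> nothing to add
Final closure: {q0}
Size = 1

1


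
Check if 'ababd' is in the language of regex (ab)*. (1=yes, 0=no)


Pattern: (ab)*
String: 'ababd'
Pattern requires: zero or more repetitions of 'ab'
Length 5 is odd -> cannot be (ab)* -> no match
Result: 0

0


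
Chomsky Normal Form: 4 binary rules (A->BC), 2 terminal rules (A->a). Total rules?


CNF allows two rule forms:
  A -> BC (binary): 4 rules
  A -> a (terminal): 2 rules
Total = 4 + 2 = 6

6


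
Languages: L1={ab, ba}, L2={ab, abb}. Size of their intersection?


L1 = {ab, ba}
L2 = {ab, abb}
Checking each string in L1 against L2:
  'ab': in L2? Yes
  'ba': in L2? No
Intersection = {ab}
|L1 ∩ L2| = 1

1


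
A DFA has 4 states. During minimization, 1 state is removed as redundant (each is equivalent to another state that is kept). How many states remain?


Original DFA: 4 states
Redundant states removed: 1
Minimized states = original - removed
= 4 - 1
= 3

3


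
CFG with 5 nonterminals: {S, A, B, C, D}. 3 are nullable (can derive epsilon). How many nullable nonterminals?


Nonterminals: {S, A, B, C, D}
A nonterminal is nullable if it can derive epsilon
Counting nullable nonterminals: 3
Total nullable = 3

3


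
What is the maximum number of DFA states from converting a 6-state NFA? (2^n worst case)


NFA has 6 states
Subset construction: each DFA state = subset of NFA states
Maximum subsets = 2^6
2^6 = 64

64


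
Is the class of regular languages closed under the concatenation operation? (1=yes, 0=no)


Regular languages are closed under:
- Union (DFA product construction)
- Intersection (DFA product construction)
- Complement (swap accept/reject states)
- Concatenation (NFA construction)
- Kleene star (NFA construction)
concatenation is in this list
Therefore: closed

1


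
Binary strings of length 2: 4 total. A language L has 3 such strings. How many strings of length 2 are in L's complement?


Alphabet: {0,1}
String length: 2
Total strings of length 2 = 2^2 = 4
Strings in L = 3
Complement = total - |L|
= 4 - 3
= 1

1


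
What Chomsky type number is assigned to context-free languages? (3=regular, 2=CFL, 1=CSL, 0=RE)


Chomsky hierarchy levels:
  Type 3: Regular (DFA/NFA/regex)
  Type 2: Context-free (PDA)
  Type 1: Context-sensitive
  Type 0: Recursively enumerable (TM)
'context-free' corresponds to Type 2

2


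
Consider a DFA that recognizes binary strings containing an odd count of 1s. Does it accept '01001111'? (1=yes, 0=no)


DFA has 2 states: q_even (start, accept=no) and q_odd
Processing string '01001111' character by character:
  Position 0: read '0', 1-count=0 -> q_even (no change)
  Position 1: read '1', 1-count=1 -> q_odd
  Position 2: read '0', 1-count=1 -> q_odd (no change)
  Position 3: read '0', 1-count=1 -> q_odd (no change)
  Position 4: read '1', 1-count=2 -> q_even
  Position 5: read '1', 1-count=3 -> q_odd
  Position 6: read '1', 1-count=4 -> q_even
  Position 7: read '1', 1-count=5 -> q_odd
Final state: q_odd, total 1s = 5 (odd); the DFA requires an odd count -> accept

1


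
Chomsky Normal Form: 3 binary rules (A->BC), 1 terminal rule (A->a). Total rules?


CNF allows two rule forms:
  A -> BC (binary): 3 rules
  A -> a (terminal): 1 rule
Total = 3 + 1 = 4

4


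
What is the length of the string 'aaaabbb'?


String: 'aaaabbb'
Counting characters:
  'a' appears 4 time(s)
  'b' appears 3 time(s)
Total length = 4 + 3 = 7

7


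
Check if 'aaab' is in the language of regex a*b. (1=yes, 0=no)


Pattern: a*b
String: 'aaab'
Pattern requires: zero or more 'a's followed by exactly one 'b'
Found 3 leading 'a's
Remaining: 'b'
Remaining is exactly 'b' -> match
Result: 1

1


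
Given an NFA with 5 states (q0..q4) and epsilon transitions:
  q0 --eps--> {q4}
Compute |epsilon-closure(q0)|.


Starting from q0
Initialize closure = {q0}
Follow epsilon from q0 -> add q4
Final closure: {q0, q4}
Size = 2

2


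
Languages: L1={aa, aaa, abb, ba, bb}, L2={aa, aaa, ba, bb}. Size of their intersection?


L1 = {aa, aaa, abb, ba, bb}
L2 = {aa, aaa, ba, bb}
Checking each string in L1 against L2:
  'aa': in L2? Yes
  'aaa': in L2? Yes
  'abb': in L2? No
  'ba': in L2? Yes
  'bb': in L2? Yes
Intersection = {aa, aaa, ba, bb}
|L1 ∩ L2| = 4

4


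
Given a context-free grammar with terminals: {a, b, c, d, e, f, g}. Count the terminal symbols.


Terminal symbols: a, b, c, d, e, f, g
Counting each: a (#1), b (#2), c (#3), d (#4), e (#5), f (#6), g (#7)
Total = 7

7


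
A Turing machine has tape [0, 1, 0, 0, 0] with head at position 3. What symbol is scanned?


Tape: [0, 1, 0, 0, 0]
Positions: 0 1 2 3 4
Values:    0 1 0 0 0
Head at position 3
tape[3] = 0

0


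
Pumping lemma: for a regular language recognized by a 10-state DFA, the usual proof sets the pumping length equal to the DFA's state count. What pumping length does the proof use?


Pumping lemma for regular languages (standard proof):
Take p = |Q|, the number of DFA states.
Any string of length >= |Q| passes through |Q|+1 states while reading its first |Q| symbols,
so by pigeonhole some state repeats, giving the loop that can be pumped.
Here |Q| = 10
Therefore the proof uses p = 10

10


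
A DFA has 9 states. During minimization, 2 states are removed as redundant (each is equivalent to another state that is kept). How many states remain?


Original DFA: 9 states
Redundant states removed: 2
Minimized states = original - removed
= 9 - 2
= 7

7


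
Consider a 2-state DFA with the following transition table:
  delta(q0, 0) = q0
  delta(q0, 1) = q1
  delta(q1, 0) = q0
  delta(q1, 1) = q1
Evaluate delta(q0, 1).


Looking up transition function:
delta(q0, 1) in the table
Row: q0, Column: 1
Result: q1

q1


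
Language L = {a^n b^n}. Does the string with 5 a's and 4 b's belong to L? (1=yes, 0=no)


Language requires equal numbers of a's and b's
PDA pushes for each 'a', pops for each 'b'
Number of a's = 5
Number of b's = 4
5 != 4 -> Reject

0


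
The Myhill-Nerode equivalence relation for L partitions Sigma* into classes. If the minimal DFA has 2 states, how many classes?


Myhill-Nerode theorem:
Number of equivalence classes = number of states in minimal DFA
Minimal DFA states = 2
Therefore equivalence classes = 2

2


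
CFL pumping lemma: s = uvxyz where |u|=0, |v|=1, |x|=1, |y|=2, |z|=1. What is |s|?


|s| = |u| + |v| + |x| + |y| + |z|
= 0 + 1 + 1 + 2 + 1
= 1 + 1 + 3
= 2 + 3
= 5

5


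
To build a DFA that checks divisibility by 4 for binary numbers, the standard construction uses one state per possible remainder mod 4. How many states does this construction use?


Divisibility by 4 is tracked via the remainder mod 4: 0, 1, ..., 3
The construction assigns one state to each remainder
Number of remainders = 4

4


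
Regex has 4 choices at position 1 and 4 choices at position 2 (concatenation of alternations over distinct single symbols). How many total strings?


First group: 4 alternatives
Second group: 4 alternatives
Concatenation: each choice from group 1 pairs with each from group 2
Total = 4 x 4 = 16

16


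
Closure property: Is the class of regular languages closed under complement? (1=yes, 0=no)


Regular languages are closed under all standard operations:
- Union: Yes (product construction)
- Intersection: Yes (product construction)
- Complement: Yes (swap accept/reject)
- Concatenation: Yes (NFA construction)
Operation: complement -> Closed

1


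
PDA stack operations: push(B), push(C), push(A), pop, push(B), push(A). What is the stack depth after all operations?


Tracing stack operations:
  push(B) -> stack = [B], depth=1
  push(C) -> stack = [B,C], depth=2
  push(A) -> stack = [B,C,A], depth=3
  pop -> removed A, stack = [B,C], depth=2
  push(B) -> stack = [B,C,B], depth=3
  push(A) -> stack = [B,C,B,A], depth=4
Final depth = 4

4


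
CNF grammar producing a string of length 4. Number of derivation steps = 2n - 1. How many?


Chomsky Normal Form derivation:
String length n = 4
Each step either:
  - Splits a nonterminal into two (n-1 such steps)
  - Converts a nonterminal to terminal (n such steps)
Total = (n-1) + n = 2n - 1
= 2(4) - 1
= 8 - 1
= 7

7


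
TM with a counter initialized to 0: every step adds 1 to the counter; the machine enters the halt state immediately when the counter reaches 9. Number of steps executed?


Counter starts at 0. Counting sequence:
  Step 1: counter = 1
  Step 2: counter = 2
  Step 3: counter = 3
  Step 4: counter = 4
  Step 5: counter = 5
  Step 6: counter = 6
  ...
  Step 9: counter = 9
Counter reached 9 -> halt
Total steps = 9

9


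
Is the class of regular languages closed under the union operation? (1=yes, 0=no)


Regular languages are closed under:
- Union (DFA product construction)
- Intersection (DFA product construction)
- Complement (swap accept/reject states)
- Concatenation (NFA construction)
- Kleene star (NFA construction)
union is in this list
Therefore: closed

1


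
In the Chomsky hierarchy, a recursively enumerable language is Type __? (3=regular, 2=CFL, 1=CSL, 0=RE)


Chomsky hierarchy levels:
  Type 3: Regular (DFA/NFA/regex)
  Type 2: Context-free (PDA)
  Type 1: Context-sensitive
  Type 0: Recursively enumerable (TM)
'recursively enumerable' corresponds to Type 0

0


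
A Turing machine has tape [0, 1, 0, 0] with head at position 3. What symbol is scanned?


Tape: [0, 1, 0, 0]
Positions: 0 1 2 3
Values:    0 1 0 0
Head at position 3
tape[3] = 0

0


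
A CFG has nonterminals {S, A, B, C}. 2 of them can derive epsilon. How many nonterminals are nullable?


Nonterminals: {S, A, B, C}
A nonterminal is nullable if it can derive epsilon
Counting nullable nonterminals: 2
Total nullable = 2

2


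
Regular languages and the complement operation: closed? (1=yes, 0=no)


Regular languages are closed under all standard operations:
- Union: Yes (product construction)
- Intersection: Yes (product construction)
- Complement: Yes (swap accept/reject)
- Concatenation: Yes (NFA construction)
Operation: complement -> Closed

1


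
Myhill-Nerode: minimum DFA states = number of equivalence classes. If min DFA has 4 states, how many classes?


Myhill-Nerode theorem:
Number of equivalence classes = number of states in minimal DFA
Minimal DFA states = 4
Therefore equivalence classes = 4

4


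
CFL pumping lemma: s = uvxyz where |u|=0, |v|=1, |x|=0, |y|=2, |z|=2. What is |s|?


|s| = |u| + |v| + |x| + |y| + |z|
= 0 + 1 + 0 + 2 + 2
= 1 + 0 + 4
= 1 + 4
= 5

5


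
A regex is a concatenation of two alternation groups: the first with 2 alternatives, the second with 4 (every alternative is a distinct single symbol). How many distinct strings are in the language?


First group: 2 alternatives
Second group: 4 alternatives
Concatenation: each choice from group 1 pairs with each from group 2
Total = 2 x 4 = 8

8


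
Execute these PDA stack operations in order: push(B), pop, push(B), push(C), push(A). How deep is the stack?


Tracing stack operations:
  push(B) -> stack = [B], depth=1
  pop -> removed B, stack = [], depth=0
  push(B) -> stack = [B], depth=1
  push(C) -> stack = [B,C], depth=2
  push(A) -> stack = [B,C,A], depth=3
Final depth = 3

3


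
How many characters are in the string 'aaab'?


String: 'aaab'
Counting characters:
  'a' appears 3 time(s)
  'b' appears 1 time(s)
Total length = 3 + 1 = 4

4


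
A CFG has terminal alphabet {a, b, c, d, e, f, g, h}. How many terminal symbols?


Terminal symbols: a, b, c, d, e, f, g, h
Counting each: a (#1), b (#2), c (#3), d (#4), e (#5), f (#6), g (#7), h (#8)
Total = 8

8


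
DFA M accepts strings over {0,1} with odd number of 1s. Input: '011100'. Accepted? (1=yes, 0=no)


DFA has 2 states: q_even (start, accept=no) and q_odd
Processing string '011100' character by character:
  Position 0: read '0', 1-count=0 -> q_even (no change)
  Position 1: read '1', 1-count=1 -> q_odd
  Position 2: read '1', 1-count=2 -> q_even
  Position 3: read '1', 1-count=3 -> q_odd
  Position 4: read '0', 1-count=3 -> q_odd (no change)
  Position 5: read '0', 1-count=3 -> q_odd (no change)
Final state: q_odd, total 1s = 3 (odd); the DFA requires an odd count -> accept

1


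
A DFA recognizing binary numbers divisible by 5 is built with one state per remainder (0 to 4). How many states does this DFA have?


Divisibility by 5 is tracked via the remainder mod 5: 0, 1, ..., 4
The construction assigns one state to each remainder
Number of remainders = 5

5


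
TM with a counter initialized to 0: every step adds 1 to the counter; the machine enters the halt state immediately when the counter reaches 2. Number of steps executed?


Counter starts at 0. Counting sequence:
  Step 1: counter = 1
  Step 2: counter = 2
Counter reached 2 -> halt
Total steps = 2

2


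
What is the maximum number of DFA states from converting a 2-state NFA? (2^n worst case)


NFA has 2 states
Subset construction: each DFA state = subset of NFA states
Maximum subsets = 2^2
2^2 = 4

4


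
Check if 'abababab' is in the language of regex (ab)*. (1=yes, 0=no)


Pattern: (ab)*
String: 'abababab'
Pattern requires: zero or more repetitions of 'ab'
Pairs: ['ab', 'ab', 'ab', 'ab']
All pairs are 'ab'? Yes
Result: 1

1


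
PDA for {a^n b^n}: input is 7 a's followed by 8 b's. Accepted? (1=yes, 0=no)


Language requires equal numbers of a's and b's
PDA pushes for each 'a', pops for each 'b'
Number of a's = 7
Number of b's = 8
7 != 8 -> Reject

0


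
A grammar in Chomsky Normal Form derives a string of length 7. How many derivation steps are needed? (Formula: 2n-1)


Chomsky Normal Form derivation:
String length n = 7
Each step either:
  - Splits a nonterminal into two (n-1 such steps)
  - Converts a nonterminal to terminal (n such steps)
Total = (n-1) + n = 2n - 1
= 2(7) - 1
= 14 - 1
= 13

13


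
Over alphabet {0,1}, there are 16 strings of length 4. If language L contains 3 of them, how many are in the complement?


Alphabet: {0,1}
String length: 4
Total strings of length 4 = 2^4 = 16
Strings in L = 3
Complement = total - |L|
= 16 - 3
= 13

13


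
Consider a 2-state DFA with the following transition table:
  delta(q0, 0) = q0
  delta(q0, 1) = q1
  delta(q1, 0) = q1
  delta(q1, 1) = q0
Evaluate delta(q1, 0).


Looking up transition function:
delta(q1, 0) in the table
Row: q1, Column: 0
Result: q1

q1


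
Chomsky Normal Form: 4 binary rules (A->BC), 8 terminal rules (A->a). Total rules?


CNF allows two rule forms:
  A -> BC (binary): 4 rules
  A -> a (terminal): 8 rules
Total = 4 + 8 = 12

12


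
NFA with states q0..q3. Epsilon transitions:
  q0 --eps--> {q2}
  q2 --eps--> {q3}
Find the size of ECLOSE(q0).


Starting from q0
Initialize closure = {q0}
Follow epsilon from q0 -> add q2
Follow epsilon from q2 -> add q3
Final closure: {q0, q2, q3}
Size = 3

3


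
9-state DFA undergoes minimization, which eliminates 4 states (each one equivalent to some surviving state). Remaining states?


Original DFA: 9 states
Redundant states removed: 4
Minimized states = original - removed
= 9 - 4
= 5

5


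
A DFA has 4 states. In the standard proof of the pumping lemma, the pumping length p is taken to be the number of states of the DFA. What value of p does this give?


Pumping lemma for regular languages (standard proof):
Take p = |Q|, the number of DFA states.
Any string of length >= |Q| passes through |Q|+1 states while reading its first |Q| symbols,
so by pigeonhole some state repeats, giving the loop that can be pumped.
Here |Q| = 4
Therefore the proof uses p = 4

4


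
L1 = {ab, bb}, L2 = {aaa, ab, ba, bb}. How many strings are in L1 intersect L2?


L1 = {ab, bb}
L2 = {aaa, ab, ba, bb}
Checking each string in L1 against L2:
  'ab': in L2? Yes
  'bb': in L2? Yes
Intersection = {ab, bb}
|L1 ∩ L2| = 2

2


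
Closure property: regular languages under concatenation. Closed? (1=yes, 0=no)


Regular languages are closed under:
- Union (DFA product construction)
- Intersection (DFA product construction)
- Complement (swap accept/reject states)
- Concatenation (NFA construction)
- Kleene star (NFA construction)
concatenation is in this list
Therefore: closed

1


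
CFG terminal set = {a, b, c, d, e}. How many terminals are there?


Terminal symbols: a, b, c, d, e
Counting each: a (#1), b (#2), c (#3), d (#4), e (#5)
Total = 5

5


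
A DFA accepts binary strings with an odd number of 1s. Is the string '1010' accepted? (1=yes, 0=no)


DFA has 2 states: q_even (start, accept=no) and q_odd
Processing string '1010' character by character:
  Position 0: read '1', 1-count=1 -> q_odd
  Position 1: read '0', 1-count=1 -> q_odd (no change)
  Position 2: read '1', 1-count=2 -> q_even
  Position 3: read '0', 1-count=2 -> q_even (no change)
Final state: q_even, total 1s = 2 (even); the DFA requires an odd count -> reject

0
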